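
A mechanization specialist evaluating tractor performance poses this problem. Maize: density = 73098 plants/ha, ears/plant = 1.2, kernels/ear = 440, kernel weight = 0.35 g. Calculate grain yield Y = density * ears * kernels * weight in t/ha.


Y = density * ears * kernels * kw
  = 73098 * 1.2 * 440 * 0.35 g/ha
  = 13508510.40 g/ha
  = 13508.51 kg/ha = 13.51 t/ha


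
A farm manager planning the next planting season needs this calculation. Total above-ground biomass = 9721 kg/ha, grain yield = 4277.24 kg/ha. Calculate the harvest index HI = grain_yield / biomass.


HI = grain_yield / biomass
   = 4277.24 / 9721
   = 0.44


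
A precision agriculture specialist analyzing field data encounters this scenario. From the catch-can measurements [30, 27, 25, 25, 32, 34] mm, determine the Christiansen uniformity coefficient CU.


xbar = 173 / 6 = 28.833
sum|xi - xbar| = 19
CU = 100 * (1 - 19 / (6 * 28.833))
   = 100 * (1 - 0.1098)
   = 89.02%


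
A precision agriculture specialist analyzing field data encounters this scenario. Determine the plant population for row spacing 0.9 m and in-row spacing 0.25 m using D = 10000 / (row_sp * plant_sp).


D = 10000 / (row_sp * plant_sp)
  = 10000 / (0.9 * 0.25)
  = 10000 / 0.2250
  = 44444.44 plants/ha


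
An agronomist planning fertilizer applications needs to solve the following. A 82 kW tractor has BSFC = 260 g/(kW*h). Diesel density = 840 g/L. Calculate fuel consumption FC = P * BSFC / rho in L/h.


FC = P * BSFC / rho_fuel
   = 82 * 260 / 840
   = 21320 / 840
   = 25.38 L/h


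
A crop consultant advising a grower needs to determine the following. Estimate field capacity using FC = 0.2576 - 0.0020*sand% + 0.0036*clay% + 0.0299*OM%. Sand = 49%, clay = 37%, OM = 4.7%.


FC = 0.2576 - 0.0020*49 + 0.0036*37 + 0.0299*4.7
   = 0.2576 - 0.0980 + 0.1332 + 0.1405
   = 0.4333


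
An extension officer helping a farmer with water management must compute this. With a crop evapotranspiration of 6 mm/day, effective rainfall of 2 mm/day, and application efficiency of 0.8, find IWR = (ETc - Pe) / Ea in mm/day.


IWR = (ETc - Pe) / Ea
    = (6 - 2) / 0.8
    = 4 / 0.8
    = 5 mm/day


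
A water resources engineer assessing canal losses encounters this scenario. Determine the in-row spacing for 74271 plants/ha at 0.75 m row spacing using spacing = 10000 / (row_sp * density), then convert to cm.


spacing = 10000 / (row_sp * density)
        = 10000 / (0.75 * 74271)
        = 10000 / 55703.25
        = 0.17952 m = 17.95 cm


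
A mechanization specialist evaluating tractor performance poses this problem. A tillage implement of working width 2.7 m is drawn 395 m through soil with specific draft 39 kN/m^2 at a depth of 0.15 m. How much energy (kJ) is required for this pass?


E = k * d * w * L
  = 39 * 0.15 * 2.7 * 395
  = 6239.03 kJ


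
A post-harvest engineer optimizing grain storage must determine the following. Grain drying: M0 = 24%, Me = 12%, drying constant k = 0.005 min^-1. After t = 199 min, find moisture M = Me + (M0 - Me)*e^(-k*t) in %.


M = Me + (M0 - Me) * e^(-k*t)
  = 12 + (24 - 12) * e^(-0.005*199)
  = 12 + 12 * e^(-0.995)
  = 12 + 12 * 0.36972
  = 12 + 4.4367
  = 16.44%


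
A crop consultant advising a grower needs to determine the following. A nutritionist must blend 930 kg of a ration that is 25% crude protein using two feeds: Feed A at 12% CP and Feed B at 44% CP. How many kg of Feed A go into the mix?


parts_A = CP_b - target = 44 - 25 = 19
parts_B = target - CP_a = 25 - 12 = 13
total_parts = 19 + 13 = 32
Feed A = 930 * 19 / 32 = 552.19 kg
Feed B = 930 * 13 / 32 = 377.81 kg

552.19 kg


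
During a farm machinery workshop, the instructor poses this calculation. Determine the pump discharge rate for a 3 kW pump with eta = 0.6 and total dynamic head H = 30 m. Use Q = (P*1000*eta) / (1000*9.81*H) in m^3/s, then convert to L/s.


Q = (P * 1000 * eta) / (rho * g * H)
  = (3 * 1000 * 0.6) / (1000 * 9.81 * 30)
  = 1800 / 294300
  = 0.00612 m^3/s = 6.12 L/s


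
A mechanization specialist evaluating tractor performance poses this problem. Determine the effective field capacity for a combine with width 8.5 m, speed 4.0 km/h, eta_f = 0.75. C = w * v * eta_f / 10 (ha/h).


C = w * v * eta_f / 10
  = 8.5 * 4.0 * 0.75 / 10
  = 25.50 / 10
  = 2.55 ha/h


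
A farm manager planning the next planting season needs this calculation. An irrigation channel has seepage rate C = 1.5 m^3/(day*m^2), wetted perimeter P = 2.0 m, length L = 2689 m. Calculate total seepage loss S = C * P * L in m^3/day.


S = C * P * L
  = 1.5 * 2.0 * 2689
  = 8067 m^3/day


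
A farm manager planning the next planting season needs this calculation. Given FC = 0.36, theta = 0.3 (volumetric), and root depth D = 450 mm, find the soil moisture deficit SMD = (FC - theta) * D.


SMD = (FC - theta) * D
    = (0.36 - 0.3) * 450
    = 0.060 * 450
    = 27 mm


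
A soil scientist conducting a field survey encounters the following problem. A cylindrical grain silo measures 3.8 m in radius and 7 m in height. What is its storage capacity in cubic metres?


V = pi * r^2 * h
  = pi * 3.8^2 * 7
  = pi * 14.44 * 7
  = 317.55 m^3


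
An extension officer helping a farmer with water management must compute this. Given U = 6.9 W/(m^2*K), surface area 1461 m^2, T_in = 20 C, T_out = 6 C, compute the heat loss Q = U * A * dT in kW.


dT = 20 - (6) = 14 K
Q = U * A * dT
  = 6.9 * 1461 * 14
  = 141132.60 W = 141.13 kW


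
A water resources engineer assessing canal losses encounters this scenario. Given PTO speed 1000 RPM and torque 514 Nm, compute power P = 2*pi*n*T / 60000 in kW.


P = 2*pi*n*T / 60000
  = 2*pi * 1000 * 514 / 60000
  = 3229557.25 / 60000
  = 53.83 kW


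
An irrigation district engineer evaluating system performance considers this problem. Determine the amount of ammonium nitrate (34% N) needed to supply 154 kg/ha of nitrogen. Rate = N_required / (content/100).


Rate = N_required / (N_content / 100)
     = 154 / (34 / 100)
     = 154 / 0.34
     = 452.94 kg/ha


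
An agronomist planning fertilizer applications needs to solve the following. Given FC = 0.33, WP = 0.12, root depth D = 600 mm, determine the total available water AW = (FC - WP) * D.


AW = (FC - WP) * D
   = (0.33 - 0.12) * 600
   = 0.21 * 600
   = 126 mm


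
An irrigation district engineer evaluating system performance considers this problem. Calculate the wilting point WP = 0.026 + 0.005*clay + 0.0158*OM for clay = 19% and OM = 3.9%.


WP = 0.026 + 0.005*19 + 0.0158*3.9
   = 0.026 + 0.0950 + 0.0616
   = 0.1826


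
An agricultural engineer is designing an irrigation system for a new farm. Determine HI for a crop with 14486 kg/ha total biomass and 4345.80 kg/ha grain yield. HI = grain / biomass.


HI = grain_yield / biomass
   = 4345.80 / 14486
   = 0.30


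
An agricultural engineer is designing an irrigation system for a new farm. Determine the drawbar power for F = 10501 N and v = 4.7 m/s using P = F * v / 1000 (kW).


P = F * v / 1000
  = 10501 * 4.7 / 1000
  = 49354.70 / 1000
  = 49.35 kW


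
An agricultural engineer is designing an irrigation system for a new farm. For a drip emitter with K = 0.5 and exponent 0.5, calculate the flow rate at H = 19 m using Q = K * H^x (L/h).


Q = K * H^x
  = 0.5 * 19^0.5
  = 0.5 * 4.3589
  = 2.18 L/h


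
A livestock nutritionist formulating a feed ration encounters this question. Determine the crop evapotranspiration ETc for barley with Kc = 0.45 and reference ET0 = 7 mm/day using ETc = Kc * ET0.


ETc = Kc * ET0
    = 0.45 * 7
    = 3.15 mm/day


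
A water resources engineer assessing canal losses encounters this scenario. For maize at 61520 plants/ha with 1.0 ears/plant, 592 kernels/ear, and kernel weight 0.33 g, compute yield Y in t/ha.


Y = density * ears * kernels * kw
  = 61520 * 1.0 * 592 * 0.33 g/ha
  = 12018547.20 g/ha
  = 12018.55 kg/ha = 12.02 t/ha


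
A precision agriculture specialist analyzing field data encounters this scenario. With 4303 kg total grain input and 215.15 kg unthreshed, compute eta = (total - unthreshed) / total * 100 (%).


eta = (total - unthreshed) / total * 100
    = (4303 - 215.15) / 4303 * 100
    = 4087.85 / 4303 * 100
    = 95%


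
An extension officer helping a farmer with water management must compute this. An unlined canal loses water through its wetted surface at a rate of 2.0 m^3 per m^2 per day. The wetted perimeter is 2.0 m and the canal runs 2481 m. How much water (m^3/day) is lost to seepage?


S = C * P * L
  = 2.0 * 2.0 * 2481
  = 9924 m^3/day


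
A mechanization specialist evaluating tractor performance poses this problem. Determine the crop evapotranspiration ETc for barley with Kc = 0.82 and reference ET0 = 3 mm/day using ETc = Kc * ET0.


ETc = Kc * ET0
    = 0.82 * 3
    = 2.46 mm/day


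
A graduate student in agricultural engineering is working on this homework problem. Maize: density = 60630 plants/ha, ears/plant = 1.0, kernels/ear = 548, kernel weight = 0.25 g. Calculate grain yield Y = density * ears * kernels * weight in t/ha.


Y = density * ears * kernels * kw
  = 60630 * 1.0 * 548 * 0.25 g/ha
  = 8306310 g/ha
  = 8306.31 kg/ha = 8.31 t/ha


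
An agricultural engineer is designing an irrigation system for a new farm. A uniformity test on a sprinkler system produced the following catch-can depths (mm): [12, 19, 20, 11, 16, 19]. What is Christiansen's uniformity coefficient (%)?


xbar = 97 / 6 = 16.167
sum|xi - xbar| = 19
CU = 100 * (1 - 19 / (6 * 16.167))
   = 100 * (1 - 0.1959)
   = 80.41%


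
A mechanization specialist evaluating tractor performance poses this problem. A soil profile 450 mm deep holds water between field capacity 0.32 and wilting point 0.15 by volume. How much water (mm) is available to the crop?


AW = (FC - WP) * D
   = (0.32 - 0.15) * 450
   = 0.17 * 450
   = 76.50 mm


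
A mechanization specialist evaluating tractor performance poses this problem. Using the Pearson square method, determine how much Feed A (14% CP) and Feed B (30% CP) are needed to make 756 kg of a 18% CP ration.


parts_A = CP_b - target = 30 - 18 = 12
parts_B = target - CP_a = 18 - 14 = 4
total_parts = 12 + 4 = 16
Feed A = 756 * 12 / 16 = 567 kg
Feed B = 756 * 4 / 16 = 189 kg

567 kg


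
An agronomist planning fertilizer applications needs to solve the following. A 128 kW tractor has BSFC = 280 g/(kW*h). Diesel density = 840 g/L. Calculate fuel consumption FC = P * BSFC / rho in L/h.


FC = P * BSFC / rho_fuel
   = 128 * 280 / 840
   = 35840 / 840
   = 42.67 L/h


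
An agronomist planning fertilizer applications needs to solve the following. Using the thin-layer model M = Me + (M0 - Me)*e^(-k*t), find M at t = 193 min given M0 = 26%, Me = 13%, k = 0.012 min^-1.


M = Me + (M0 - Me) * e^(-k*t)
  = 13 + (26 - 13) * e^(-0.012*193)
  = 13 + 13 * e^(-2.316)
  = 13 + 13 * 0.09867
  = 13 + 1.2827
  = 14.28%


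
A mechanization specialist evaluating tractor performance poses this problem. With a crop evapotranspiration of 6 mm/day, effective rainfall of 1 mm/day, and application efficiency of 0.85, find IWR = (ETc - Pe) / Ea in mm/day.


IWR = (ETc - Pe) / Ea
    = (6 - 1) / 0.85
    = 5 / 0.85
    = 5.88 mm/day


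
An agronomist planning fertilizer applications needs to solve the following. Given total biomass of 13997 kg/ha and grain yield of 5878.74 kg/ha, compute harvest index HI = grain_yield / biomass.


HI = grain_yield / biomass
   = 5878.74 / 13997
   = 0.42


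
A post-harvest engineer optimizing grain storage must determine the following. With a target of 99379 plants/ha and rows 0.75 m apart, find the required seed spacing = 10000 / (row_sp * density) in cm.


spacing = 10000 / (row_sp * density)
        = 10000 / (0.75 * 99379)
        = 10000 / 74534.25
        = 0.13417 m = 13.42 cm


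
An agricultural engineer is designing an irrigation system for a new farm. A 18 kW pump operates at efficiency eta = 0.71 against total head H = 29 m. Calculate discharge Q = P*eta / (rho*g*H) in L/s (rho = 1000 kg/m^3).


Q = (P * 1000 * eta) / (rho * g * H)
  = (18 * 1000 * 0.71) / (1000 * 9.81 * 29)
  = 12780 / 284490
  = 0.04492 m^3/s = 44.92 L/s


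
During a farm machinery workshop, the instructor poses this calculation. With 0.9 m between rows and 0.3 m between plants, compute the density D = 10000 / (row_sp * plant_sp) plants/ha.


D = 10000 / (row_sp * plant_sp)
  = 10000 / (0.9 * 0.3)
  = 10000 / 0.2700
  = 37037.04 plants/ha


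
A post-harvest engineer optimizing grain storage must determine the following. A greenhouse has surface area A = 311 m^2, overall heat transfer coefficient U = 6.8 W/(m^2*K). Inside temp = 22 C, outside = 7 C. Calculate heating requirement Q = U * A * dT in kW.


dT = 22 - (7) = 15 K
Q = U * A * dT
  = 6.8 * 311 * 15
  = 31722 W = 31.72 kW


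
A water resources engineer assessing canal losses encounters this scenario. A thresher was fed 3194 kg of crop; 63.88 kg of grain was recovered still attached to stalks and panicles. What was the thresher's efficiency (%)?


eta = (total - unthreshed) / total * 100
    = (3194 - 63.88) / 3194 * 100
    = 3130.12 / 3194 * 100
    = 98%


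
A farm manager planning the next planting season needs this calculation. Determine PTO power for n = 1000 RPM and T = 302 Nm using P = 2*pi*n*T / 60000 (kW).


P = 2*pi*n*T / 60000
  = 2*pi * 1000 * 302 / 60000
  = 1897521.96 / 60000
  = 31.63 kW


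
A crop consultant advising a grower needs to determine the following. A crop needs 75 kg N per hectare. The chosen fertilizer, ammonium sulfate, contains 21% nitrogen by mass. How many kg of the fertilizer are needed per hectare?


Rate = N_required / (N_content / 100)
     = 75 / (21 / 100)
     = 75 / 0.21
     = 357.14 kg/ha


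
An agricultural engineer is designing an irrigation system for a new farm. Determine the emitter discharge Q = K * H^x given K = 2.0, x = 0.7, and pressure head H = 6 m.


Q = K * H^x
  = 2.0 * 6^0.7
  = 2.0 * 3.5051
  = 7.01 L/h


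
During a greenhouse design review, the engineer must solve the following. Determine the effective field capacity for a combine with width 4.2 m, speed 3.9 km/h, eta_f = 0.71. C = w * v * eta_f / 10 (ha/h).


C = w * v * eta_f / 10
  = 4.2 * 3.9 * 0.71 / 10
  = 11.63 / 10
  = 1.16 ha/h


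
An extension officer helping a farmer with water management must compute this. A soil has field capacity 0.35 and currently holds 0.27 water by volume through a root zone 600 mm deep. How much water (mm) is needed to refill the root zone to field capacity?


SMD = (FC - theta) * D
    = (0.35 - 0.27) * 600
    = 0.080 * 600
    = 48 mm


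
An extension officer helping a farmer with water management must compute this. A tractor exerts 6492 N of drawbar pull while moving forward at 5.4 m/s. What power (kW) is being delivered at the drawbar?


P = F * v / 1000
  = 6492 * 5.4 / 1000
  = 35056.80 / 1000
  = 35.06 kW


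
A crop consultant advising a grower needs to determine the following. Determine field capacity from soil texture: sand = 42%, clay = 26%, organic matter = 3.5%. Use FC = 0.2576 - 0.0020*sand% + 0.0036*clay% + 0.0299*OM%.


FC = 0.2576 - 0.0020*42 + 0.0036*26 + 0.0299*3.5
   = 0.2576 - 0.0840 + 0.0936 + 0.1047
   = 0.3719


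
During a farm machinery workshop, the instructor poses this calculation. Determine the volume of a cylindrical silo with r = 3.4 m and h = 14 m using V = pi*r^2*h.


V = pi * r^2 * h
  = pi * 3.4^2 * 14
  = pi * 11.56 * 14
  = 508.44 m^3


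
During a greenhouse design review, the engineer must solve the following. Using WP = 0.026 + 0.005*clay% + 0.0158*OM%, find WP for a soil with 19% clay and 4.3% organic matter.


WP = 0.026 + 0.005*19 + 0.0158*4.3
   = 0.026 + 0.0950 + 0.0679
   = 0.1889


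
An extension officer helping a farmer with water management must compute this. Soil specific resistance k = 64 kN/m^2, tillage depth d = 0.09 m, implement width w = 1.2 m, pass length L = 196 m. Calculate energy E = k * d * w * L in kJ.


E = k * d * w * L
  = 64 * 0.09 * 1.2 * 196
  = 1354.75 kJ


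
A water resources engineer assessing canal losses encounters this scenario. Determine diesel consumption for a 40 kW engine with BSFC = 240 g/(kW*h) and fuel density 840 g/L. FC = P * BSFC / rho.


FC = P * BSFC / rho_fuel
   = 40 * 240 / 840
   = 9600 / 840
   = 11.43 L/h


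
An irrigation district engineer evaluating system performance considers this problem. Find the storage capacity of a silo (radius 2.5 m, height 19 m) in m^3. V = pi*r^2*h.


V = pi * r^2 * h
  = pi * 2.5^2 * 19
  = pi * 6.25 * 19
  = 373.06 m^3


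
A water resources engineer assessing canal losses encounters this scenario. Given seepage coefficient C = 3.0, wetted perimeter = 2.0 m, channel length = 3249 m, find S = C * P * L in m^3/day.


S = C * P * L
  = 3.0 * 2.0 * 3249
  = 19494 m^3/day


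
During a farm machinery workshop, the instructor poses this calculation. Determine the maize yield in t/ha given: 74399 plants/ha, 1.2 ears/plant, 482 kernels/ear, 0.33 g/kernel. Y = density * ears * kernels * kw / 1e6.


Y = density * ears * kernels * kw
  = 74399 * 1.2 * 482 * 0.33 g/ha
  = 14200685.93 g/ha
  = 14200.69 kg/ha = 14.20 t/ha


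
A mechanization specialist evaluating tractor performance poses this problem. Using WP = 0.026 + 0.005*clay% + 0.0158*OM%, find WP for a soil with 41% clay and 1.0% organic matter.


WP = 0.026 + 0.005*41 + 0.0158*1.0
   = 0.026 + 0.2050 + 0.0158
   = 0.2468


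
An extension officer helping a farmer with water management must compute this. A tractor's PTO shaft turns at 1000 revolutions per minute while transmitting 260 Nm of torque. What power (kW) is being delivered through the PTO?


P = 2*pi*n*T / 60000
  = 2*pi * 1000 * 260 / 60000
  = 1633628.18 / 60000
  = 27.23 kW


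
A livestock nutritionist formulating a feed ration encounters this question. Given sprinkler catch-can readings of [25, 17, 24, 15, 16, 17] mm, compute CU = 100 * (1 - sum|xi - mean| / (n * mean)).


xbar = 114 / 6 = 19
sum|xi - xbar| = 22
CU = 100 * (1 - 22 / (6 * 19))
   = 100 * (1 - 0.1930)
   = 80.70%


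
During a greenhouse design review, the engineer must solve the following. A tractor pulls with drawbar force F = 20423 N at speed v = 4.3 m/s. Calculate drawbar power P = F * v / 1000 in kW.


P = F * v / 1000
  = 20423 * 4.3 / 1000
  = 87818.90 / 1000
  = 87.82 kW


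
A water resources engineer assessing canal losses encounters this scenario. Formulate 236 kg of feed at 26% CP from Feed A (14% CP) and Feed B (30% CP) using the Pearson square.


parts_A = CP_b - target = 30 - 26 = 4
parts_B = target - CP_a = 26 - 14 = 12
total_parts = 4 + 12 = 16
Feed A = 236 * 4 / 16 = 59 kg
Feed B = 236 * 12 / 16 = 177 kg

59 kg


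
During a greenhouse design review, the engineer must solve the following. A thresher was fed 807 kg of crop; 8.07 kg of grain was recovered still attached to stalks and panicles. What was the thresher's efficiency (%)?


eta = (total - unthreshed) / total * 100
    = (807 - 8.07) / 807 * 100
    = 798.93 / 807 * 100
    = 99%


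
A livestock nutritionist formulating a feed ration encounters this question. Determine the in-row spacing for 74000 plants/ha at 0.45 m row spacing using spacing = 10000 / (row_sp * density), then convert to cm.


spacing = 10000 / (row_sp * density)
        = 10000 / (0.45 * 74000)
        = 10000 / 33300
        = 0.30030 m = 30.03 cm


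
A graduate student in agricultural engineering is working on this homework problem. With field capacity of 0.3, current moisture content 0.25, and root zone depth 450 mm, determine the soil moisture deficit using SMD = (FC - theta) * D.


SMD = (FC - theta) * D
    = (0.3 - 0.25) * 450
    = 0.050 * 450
    = 22.50 mm


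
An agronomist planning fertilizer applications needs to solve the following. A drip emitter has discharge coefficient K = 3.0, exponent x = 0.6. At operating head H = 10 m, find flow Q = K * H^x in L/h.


Q = K * H^x
  = 3.0 * 10^0.6
  = 3.0 * 3.9811
  = 11.94 L/h


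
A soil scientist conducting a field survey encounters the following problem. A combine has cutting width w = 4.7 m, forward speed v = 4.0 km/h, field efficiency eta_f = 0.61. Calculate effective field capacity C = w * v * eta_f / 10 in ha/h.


C = w * v * eta_f / 10
  = 4.7 * 4.0 * 0.61 / 10
  = 11.47 / 10
  = 1.15 ha/h


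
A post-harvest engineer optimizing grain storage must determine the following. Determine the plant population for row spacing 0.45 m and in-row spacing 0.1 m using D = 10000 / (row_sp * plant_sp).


D = 10000 / (row_sp * plant_sp)
  = 10000 / (0.45 * 0.1)
  = 10000 / 0.0450
  = 222222.22 plants/ha


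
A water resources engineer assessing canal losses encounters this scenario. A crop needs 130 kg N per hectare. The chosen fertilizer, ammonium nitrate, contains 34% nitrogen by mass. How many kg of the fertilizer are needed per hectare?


Rate = N_required / (N_content / 100)
     = 130 / (34 / 100)
     = 130 / 0.34
     = 382.35 kg/ha


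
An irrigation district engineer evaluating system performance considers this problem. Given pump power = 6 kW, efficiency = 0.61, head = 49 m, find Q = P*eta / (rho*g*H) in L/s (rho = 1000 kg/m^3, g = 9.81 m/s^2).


Q = (P * 1000 * eta) / (rho * g * H)
  = (6 * 1000 * 0.61) / (1000 * 9.81 * 49)
  = 3660 / 480690
  = 0.00761 m^3/s = 7.61 L/s


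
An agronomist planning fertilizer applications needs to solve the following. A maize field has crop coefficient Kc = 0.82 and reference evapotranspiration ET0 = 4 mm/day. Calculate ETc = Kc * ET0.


ETc = Kc * ET0
    = 0.82 * 4
    = 3.28 mm/day


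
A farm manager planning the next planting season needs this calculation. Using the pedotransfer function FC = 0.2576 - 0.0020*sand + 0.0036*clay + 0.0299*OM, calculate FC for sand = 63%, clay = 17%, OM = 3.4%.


FC = 0.2576 - 0.0020*63 + 0.0036*17 + 0.0299*3.4
   = 0.2576 - 0.1260 + 0.0612 + 0.1017
   = 0.2945


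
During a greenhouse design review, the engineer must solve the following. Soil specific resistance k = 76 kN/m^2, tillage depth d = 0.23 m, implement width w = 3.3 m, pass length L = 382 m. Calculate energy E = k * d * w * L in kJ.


E = k * d * w * L
  = 76 * 0.23 * 3.3 * 382
  = 22035.29 kJ


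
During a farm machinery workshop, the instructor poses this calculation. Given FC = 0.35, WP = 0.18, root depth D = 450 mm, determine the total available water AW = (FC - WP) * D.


AW = (FC - WP) * D
   = (0.35 - 0.18) * 450
   = 0.17 * 450
   = 76.50 mm


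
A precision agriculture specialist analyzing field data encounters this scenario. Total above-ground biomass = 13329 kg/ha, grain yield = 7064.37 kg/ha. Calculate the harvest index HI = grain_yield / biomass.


HI = grain_yield / biomass
   = 7064.37 / 13329
   = 0.53


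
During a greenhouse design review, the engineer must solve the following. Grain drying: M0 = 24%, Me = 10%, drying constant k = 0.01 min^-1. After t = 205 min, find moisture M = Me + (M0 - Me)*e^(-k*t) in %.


M = Me + (M0 - Me) * e^(-k*t)
  = 10 + (24 - 10) * e^(-0.01*205)
  = 10 + 14 * e^(-2.050)
  = 10 + 14 * 0.12873
  = 10 + 1.8023
  = 11.80%


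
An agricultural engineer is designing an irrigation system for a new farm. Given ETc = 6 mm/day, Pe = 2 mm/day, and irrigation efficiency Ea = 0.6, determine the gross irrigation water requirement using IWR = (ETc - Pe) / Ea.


IWR = (ETc - Pe) / Ea
    = (6 - 2) / 0.6
    = 4 / 0.6
    = 6.67 mm/day


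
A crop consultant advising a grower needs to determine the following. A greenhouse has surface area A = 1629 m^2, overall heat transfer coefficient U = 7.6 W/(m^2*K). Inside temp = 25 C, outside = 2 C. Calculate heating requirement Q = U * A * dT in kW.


dT = 25 - (2) = 23 K
Q = U * A * dT
  = 7.6 * 1629 * 23
  = 284749.20 W = 284.75 kW


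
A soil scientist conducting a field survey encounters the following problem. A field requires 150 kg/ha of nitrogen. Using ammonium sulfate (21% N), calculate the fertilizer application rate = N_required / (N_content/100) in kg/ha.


Rate = N_required / (N_content / 100)
     = 150 / (21 / 100)
     = 150 / 0.21
     = 714.29 kg/ha


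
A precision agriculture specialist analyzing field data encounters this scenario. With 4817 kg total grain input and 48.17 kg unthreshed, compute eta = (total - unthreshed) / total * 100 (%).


eta = (total - unthreshed) / total * 100
    = (4817 - 48.17) / 4817 * 100
    = 4768.83 / 4817 * 100
    = 99%


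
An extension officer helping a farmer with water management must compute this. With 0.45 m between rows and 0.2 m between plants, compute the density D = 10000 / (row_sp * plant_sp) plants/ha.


D = 10000 / (row_sp * plant_sp)
  = 10000 / (0.45 * 0.2)
  = 10000 / 0.0900
  = 111111.11 plants/ha


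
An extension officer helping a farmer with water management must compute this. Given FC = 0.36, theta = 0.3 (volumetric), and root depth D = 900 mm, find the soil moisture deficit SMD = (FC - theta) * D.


SMD = (FC - theta) * D
    = (0.36 - 0.3) * 900
    = 0.060 * 900
    = 54 mm


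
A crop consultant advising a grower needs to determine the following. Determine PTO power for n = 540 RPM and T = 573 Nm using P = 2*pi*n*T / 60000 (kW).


P = 2*pi*n*T / 60000
  = 2*pi * 540 * 573 / 60000
  = 1944143.20 / 60000
  = 32.40 kW


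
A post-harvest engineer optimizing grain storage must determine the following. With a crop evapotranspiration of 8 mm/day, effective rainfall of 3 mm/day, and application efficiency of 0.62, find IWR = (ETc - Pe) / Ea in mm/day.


IWR = (ETc - Pe) / Ea
    = (8 - 3) / 0.62
    = 5 / 0.62
    = 8.06 mm/day


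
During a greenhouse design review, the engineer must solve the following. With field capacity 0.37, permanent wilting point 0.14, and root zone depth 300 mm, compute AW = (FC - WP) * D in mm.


AW = (FC - WP) * D
   = (0.37 - 0.14) * 300
   = 0.23 * 300
   = 69 mm


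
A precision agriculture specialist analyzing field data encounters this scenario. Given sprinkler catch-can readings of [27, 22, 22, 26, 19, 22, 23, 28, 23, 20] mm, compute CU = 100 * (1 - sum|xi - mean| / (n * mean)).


xbar = 232 / 10 = 23.200
sum|xi - xbar| = 22.800
CU = 100 * (1 - 22.800 / (10 * 23.200))
   = 100 * (1 - 0.0983)
   = 90.17%


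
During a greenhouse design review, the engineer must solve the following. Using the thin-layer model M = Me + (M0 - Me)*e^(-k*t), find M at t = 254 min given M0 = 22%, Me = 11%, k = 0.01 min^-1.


M = Me + (M0 - Me) * e^(-k*t)
  = 11 + (22 - 11) * e^(-0.01*254)
  = 11 + 11 * e^(-2.540)
  = 11 + 11 * 0.07887
  = 11 + 0.8675
  = 11.87%


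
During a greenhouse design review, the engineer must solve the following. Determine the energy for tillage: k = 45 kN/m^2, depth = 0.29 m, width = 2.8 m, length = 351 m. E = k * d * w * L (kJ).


E = k * d * w * L
  = 45 * 0.29 * 2.8 * 351
  = 12825.54 kJ


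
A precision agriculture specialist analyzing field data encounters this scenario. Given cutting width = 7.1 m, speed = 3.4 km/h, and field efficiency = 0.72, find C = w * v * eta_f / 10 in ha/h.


C = w * v * eta_f / 10
  = 7.1 * 3.4 * 0.72 / 10
  = 17.38 / 10
  = 1.74 ha/h


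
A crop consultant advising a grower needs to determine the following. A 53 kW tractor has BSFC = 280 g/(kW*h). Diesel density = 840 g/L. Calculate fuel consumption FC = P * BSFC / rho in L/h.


FC = P * BSFC / rho_fuel
   = 53 * 280 / 840
   = 14840 / 840
   = 17.67 L/h


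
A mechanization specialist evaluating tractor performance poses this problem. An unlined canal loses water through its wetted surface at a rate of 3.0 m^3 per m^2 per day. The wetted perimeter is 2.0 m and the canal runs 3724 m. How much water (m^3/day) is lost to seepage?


S = C * P * L
  = 3.0 * 2.0 * 3724
  = 22344 m^3/day


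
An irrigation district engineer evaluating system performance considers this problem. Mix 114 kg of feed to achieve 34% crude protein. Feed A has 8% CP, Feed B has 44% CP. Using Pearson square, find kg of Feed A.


parts_A = CP_b - target = 44 - 34 = 10
parts_B = target - CP_a = 34 - 8 = 26
total_parts = 10 + 26 = 36
Feed A = 114 * 10 / 36 = 31.67 kg
Feed B = 114 * 26 / 36 = 82.33 kg

31.67 kg


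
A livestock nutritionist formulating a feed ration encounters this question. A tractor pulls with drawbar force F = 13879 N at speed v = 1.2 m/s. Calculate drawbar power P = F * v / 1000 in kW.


P = F * v / 1000
  = 13879 * 1.2 / 1000
  = 16654.80 / 1000
  = 16.65 kW


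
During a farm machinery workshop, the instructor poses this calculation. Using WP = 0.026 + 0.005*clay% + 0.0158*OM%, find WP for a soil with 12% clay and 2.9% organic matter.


WP = 0.026 + 0.005*12 + 0.0158*2.9
   = 0.026 + 0.0600 + 0.0458
   = 0.1318


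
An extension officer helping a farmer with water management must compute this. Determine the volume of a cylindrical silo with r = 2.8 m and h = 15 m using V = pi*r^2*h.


V = pi * r^2 * h
  = pi * 2.8^2 * 15
  = pi * 7.84 * 15
  = 369.45 m^3


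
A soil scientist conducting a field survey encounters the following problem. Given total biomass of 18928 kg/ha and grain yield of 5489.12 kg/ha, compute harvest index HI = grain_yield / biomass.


HI = grain_yield / biomass
   = 5489.12 / 18928
   = 0.29


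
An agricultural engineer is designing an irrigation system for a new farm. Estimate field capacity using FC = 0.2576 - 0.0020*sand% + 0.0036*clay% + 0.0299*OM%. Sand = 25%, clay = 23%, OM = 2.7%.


FC = 0.2576 - 0.0020*25 + 0.0036*23 + 0.0299*2.7
   = 0.2576 - 0.0500 + 0.0828 + 0.0807
   = 0.3711


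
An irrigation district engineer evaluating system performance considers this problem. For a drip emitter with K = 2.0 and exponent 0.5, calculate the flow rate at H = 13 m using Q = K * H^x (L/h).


Q = K * H^x
  = 2.0 * 13^0.5
  = 2.0 * 3.6056
  = 7.21 L/h


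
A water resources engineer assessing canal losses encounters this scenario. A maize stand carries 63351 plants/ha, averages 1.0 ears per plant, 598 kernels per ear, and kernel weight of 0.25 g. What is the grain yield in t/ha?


Y = density * ears * kernels * kw
  = 63351 * 1.0 * 598 * 0.25 g/ha
  = 9470974.50 g/ha
  = 9470.97 kg/ha = 9.47 t/ha


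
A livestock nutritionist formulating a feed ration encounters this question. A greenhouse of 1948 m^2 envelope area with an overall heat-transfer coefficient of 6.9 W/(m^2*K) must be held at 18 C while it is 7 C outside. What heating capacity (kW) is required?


dT = 18 - (7) = 11 K
Q = U * A * dT
  = 6.9 * 1948 * 11
  = 147853.20 W = 147.85 kW


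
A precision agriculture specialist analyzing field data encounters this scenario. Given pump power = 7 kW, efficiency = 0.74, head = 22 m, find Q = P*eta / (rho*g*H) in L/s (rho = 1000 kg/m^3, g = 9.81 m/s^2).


Q = (P * 1000 * eta) / (rho * g * H)
  = (7 * 1000 * 0.74) / (1000 * 9.81 * 22)
  = 5180 / 215820
  = 0.02400 m^3/s = 24.00 L/s


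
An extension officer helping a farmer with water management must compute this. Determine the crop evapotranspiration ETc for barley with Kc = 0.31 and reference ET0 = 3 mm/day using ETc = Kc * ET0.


ETc = Kc * ET0
    = 0.31 * 3
    = 0.93 mm/day


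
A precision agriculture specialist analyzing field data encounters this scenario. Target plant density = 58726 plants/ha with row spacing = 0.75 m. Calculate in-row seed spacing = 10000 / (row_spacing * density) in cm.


spacing = 10000 / (row_sp * density)
        = 10000 / (0.75 * 58726)
        = 10000 / 44044.50
        = 0.22704 m = 22.70 cm


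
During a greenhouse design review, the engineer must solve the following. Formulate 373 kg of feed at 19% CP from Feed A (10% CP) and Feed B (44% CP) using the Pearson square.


parts_A = CP_b - target = 44 - 19 = 25
parts_B = target - CP_a = 19 - 10 = 9
total_parts = 25 + 9 = 34
Feed A = 373 * 25 / 34 = 274.26 kg
Feed B = 373 * 9 / 34 = 98.74 kg

274.26 kg


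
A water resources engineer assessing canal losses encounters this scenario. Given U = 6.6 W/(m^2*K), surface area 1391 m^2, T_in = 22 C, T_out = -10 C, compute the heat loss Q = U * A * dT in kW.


dT = 22 - (-10) = 32 K
Q = U * A * dT
  = 6.6 * 1391 * 32
  = 293779.20 W = 293.78 kW


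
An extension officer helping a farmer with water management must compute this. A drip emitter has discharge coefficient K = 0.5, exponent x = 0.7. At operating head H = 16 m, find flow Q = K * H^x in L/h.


Q = K * H^x
  = 0.5 * 16^0.7
  = 0.5 * 6.9644
  = 3.48 L/h


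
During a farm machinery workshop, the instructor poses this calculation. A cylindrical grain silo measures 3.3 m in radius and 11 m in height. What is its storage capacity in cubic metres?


V = pi * r^2 * h
  = pi * 3.3^2 * 11
  = pi * 10.89 * 11
  = 376.33 m^3


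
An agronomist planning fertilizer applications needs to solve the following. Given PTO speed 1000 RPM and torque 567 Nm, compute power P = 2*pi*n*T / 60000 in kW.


P = 2*pi*n*T / 60000
  = 2*pi * 1000 * 567 / 60000
  = 3562566.07 / 60000
  = 59.38 kW


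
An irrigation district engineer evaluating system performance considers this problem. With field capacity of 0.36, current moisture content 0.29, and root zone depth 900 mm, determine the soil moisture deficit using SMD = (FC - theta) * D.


SMD = (FC - theta) * D
    = (0.36 - 0.29) * 900
    = 0.070 * 900
    = 63 mm


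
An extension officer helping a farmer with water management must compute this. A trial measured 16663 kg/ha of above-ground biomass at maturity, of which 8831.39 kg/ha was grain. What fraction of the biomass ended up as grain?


HI = grain_yield / biomass
   = 8831.39 / 16663
   = 0.53


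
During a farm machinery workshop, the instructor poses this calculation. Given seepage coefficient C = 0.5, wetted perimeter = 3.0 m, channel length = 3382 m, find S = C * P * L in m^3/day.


S = C * P * L
  = 0.5 * 3.0 * 3382
  = 5073 m^3/day


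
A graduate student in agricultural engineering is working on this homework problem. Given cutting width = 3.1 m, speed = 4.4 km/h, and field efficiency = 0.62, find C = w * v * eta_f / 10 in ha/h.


C = w * v * eta_f / 10
  = 3.1 * 4.4 * 0.62 / 10
  = 8.46 / 10
  = 0.85 ha/h


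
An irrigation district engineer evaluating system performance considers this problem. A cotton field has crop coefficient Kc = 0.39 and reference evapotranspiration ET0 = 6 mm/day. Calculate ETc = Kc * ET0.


ETc = Kc * ET0
    = 0.39 * 6
    = 2.34 mm/day


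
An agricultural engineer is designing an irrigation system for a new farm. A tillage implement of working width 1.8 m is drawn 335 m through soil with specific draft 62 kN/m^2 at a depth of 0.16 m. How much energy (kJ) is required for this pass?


E = k * d * w * L
  = 62 * 0.16 * 1.8 * 335
  = 5981.76 kJ


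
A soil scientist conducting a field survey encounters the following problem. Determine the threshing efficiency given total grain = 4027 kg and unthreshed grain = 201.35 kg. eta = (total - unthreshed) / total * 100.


eta = (total - unthreshed) / total * 100
    = (4027 - 201.35) / 4027 * 100
    = 3825.65 / 4027 * 100
    = 95%


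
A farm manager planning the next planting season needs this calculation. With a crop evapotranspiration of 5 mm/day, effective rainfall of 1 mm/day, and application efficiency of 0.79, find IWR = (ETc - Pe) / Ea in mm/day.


IWR = (ETc - Pe) / Ea
    = (5 - 1) / 0.79
    = 4 / 0.79
    = 5.06 mm/day


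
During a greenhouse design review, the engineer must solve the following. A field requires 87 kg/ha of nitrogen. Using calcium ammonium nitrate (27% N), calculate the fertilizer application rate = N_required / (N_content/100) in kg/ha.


Rate = N_required / (N_content / 100)
     = 87 / (27 / 100)
     = 87 / 0.27
     = 322.22 kg/ha


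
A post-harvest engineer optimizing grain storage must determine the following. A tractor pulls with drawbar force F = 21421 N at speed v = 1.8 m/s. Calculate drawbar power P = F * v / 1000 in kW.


P = F * v / 1000
  = 21421 * 1.8 / 1000
  = 38557.80 / 1000
  = 38.56 kW


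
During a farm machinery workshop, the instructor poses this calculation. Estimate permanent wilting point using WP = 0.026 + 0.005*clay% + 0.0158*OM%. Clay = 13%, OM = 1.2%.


WP = 0.026 + 0.005*13 + 0.0158*1.2
   = 0.026 + 0.0650 + 0.0190
   = 0.1100


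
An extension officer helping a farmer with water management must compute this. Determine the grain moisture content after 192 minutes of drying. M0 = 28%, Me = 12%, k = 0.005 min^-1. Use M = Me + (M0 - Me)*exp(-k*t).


M = Me + (M0 - Me) * e^(-k*t)
  = 12 + (28 - 12) * e^(-0.005*192)
  = 12 + 16 * e^(-0.960)
  = 12 + 16 * 0.38289
  = 12 + 6.1263
  = 18.13%


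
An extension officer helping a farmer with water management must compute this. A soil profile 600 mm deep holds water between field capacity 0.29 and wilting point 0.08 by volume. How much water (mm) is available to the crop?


AW = (FC - WP) * D
   = (0.29 - 0.08) * 600
   = 0.21 * 600
   = 126 mm


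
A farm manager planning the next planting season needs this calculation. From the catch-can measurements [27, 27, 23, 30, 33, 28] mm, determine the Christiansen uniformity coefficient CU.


xbar = 168 / 6 = 28
sum|xi - xbar| = 14
CU = 100 * (1 - 14 / (6 * 28))
   = 100 * (1 - 0.0833)
   = 91.67%


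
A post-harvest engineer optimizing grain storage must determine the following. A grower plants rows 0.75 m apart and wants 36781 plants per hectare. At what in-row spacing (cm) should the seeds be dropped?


spacing = 10000 / (row_sp * density)
        = 10000 / (0.75 * 36781)
        = 10000 / 27585.75
        = 0.36251 m = 36.25 cm


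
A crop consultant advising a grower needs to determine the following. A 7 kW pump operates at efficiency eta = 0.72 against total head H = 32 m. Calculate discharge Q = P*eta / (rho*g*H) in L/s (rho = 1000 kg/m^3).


Q = (P * 1000 * eta) / (rho * g * H)
  = (7 * 1000 * 0.72) / (1000 * 9.81 * 32)
  = 5040 / 313920
  = 0.01606 m^3/s = 16.06 L/s


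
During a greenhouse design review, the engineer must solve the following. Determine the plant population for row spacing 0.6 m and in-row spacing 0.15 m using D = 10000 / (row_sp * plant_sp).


D = 10000 / (row_sp * plant_sp)
  = 10000 / (0.6 * 0.15)
  = 10000 / 0.0900
  = 111111.11 plants/ha


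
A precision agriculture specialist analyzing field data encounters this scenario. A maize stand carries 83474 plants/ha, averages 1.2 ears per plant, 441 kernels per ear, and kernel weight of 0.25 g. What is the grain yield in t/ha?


Y = density * ears * kernels * kw
  = 83474 * 1.2 * 441 * 0.25 g/ha
  = 11043610.20 g/ha
  = 11043.61 kg/ha = 11.04 t/ha


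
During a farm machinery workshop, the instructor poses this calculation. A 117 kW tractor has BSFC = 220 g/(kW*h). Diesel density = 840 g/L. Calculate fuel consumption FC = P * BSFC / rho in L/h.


FC = P * BSFC / rho_fuel
   = 117 * 220 / 840
   = 25740 / 840
   = 30.64 L/h


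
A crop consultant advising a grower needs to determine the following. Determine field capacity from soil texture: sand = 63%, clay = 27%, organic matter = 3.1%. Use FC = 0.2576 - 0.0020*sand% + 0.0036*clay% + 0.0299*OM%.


FC = 0.2576 - 0.0020*63 + 0.0036*27 + 0.0299*3.1
   = 0.2576 - 0.1260 + 0.0972 + 0.0927
   = 0.3215


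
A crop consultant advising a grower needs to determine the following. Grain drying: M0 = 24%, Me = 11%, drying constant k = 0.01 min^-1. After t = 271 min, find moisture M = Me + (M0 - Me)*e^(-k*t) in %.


M = Me + (M0 - Me) * e^(-k*t)
  = 11 + (24 - 11) * e^(-0.01*271)
  = 11 + 13 * e^(-2.710)
  = 11 + 13 * 0.06654
  = 11 + 0.8650
  = 11.86%


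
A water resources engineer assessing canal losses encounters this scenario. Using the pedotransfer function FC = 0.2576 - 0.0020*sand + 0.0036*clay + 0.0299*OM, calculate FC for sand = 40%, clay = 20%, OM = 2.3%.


FC = 0.2576 - 0.0020*40 + 0.0036*20 + 0.0299*2.3
   = 0.2576 - 0.0800 + 0.0720 + 0.0688
   = 0.3184
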